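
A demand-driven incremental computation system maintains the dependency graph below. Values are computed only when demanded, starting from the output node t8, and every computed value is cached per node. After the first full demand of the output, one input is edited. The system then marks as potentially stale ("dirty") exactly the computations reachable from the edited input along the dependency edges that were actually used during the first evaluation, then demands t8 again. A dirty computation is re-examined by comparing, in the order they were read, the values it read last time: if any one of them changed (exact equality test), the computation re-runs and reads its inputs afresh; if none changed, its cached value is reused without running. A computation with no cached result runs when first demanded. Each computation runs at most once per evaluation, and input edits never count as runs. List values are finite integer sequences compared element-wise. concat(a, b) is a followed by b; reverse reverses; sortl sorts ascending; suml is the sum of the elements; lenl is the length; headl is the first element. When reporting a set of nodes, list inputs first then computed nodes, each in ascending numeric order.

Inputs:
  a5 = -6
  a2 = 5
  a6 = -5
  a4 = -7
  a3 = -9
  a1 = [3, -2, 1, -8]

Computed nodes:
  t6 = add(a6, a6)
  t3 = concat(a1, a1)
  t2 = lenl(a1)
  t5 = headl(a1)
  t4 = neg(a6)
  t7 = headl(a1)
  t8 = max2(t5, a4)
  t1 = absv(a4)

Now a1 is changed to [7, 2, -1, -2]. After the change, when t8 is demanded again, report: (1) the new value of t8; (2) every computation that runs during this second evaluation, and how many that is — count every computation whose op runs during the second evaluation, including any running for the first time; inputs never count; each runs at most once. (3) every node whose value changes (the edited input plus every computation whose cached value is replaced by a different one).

New value of t8: 7.
Computations that run: t5, t8 — 2 in total.
Values that change: a1, t5, t8.

First evaluation (everything demanded from the output):
  t5 = headl([3, -2, 1, -8]) = 3
  t8 = max2(3, -7) = 3

Propagation after the edit:
  t5: runs — a1 [3, -2, 1, -8]->[7, 2, -1, -2]; result 7.
  t8: runs — t5 3->7; result 7.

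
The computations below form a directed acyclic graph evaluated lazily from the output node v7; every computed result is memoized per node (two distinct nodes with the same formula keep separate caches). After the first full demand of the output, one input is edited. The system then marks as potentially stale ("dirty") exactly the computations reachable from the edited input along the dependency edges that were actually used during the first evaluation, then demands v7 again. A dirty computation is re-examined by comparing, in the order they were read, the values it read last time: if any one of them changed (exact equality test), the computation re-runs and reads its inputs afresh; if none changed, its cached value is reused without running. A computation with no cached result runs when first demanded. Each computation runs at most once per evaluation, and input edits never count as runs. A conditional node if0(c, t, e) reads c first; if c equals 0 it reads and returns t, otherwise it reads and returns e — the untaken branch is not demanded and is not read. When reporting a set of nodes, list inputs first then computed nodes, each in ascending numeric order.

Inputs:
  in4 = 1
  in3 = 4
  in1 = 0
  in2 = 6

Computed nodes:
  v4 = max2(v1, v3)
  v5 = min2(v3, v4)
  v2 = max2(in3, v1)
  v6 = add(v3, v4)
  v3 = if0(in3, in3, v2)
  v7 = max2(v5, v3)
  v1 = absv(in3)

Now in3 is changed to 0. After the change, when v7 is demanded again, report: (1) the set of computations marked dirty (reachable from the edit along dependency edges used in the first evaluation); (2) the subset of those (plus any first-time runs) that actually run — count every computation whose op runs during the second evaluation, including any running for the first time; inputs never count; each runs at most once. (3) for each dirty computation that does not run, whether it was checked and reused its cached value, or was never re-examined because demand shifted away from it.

First demand of the output computes:
  v1 = absv(4) = 4
  v2 = max2(4, 4) = 4
  v3 = if0(in3=4 -> else branch v2) = 4
  v4 = max2(4, 4) = 4
  v5 = min2(4, 4) = 4
  v7 = max2(4, 4) = 4

After the edit, cleaning proceeds:
  v1: a read changed (in3 4->0) — executes, giving 0.
  v2: stays stale; no demand reaches it after the flip.
  v3: a read changed (in3 4->0) — executes, giving 0.
  v4: a read changed (v1 4->0; v3 4->0) — executes, giving 0.
  v5: a read changed (v3 4->0; v4 4->0) — executes, giving 0.
  v7: a read changed (v5 4->0; v3 4->0) — executes, giving 0.

Note the branch switch — demand abandons v2, which is never re-examined.

The edit dirties: v1, v2, v3, v4, v5, v7.
5 computations run: v1, v3, v4, v5, v7.
Unvisited dirty nodes (no longer demanded): v2.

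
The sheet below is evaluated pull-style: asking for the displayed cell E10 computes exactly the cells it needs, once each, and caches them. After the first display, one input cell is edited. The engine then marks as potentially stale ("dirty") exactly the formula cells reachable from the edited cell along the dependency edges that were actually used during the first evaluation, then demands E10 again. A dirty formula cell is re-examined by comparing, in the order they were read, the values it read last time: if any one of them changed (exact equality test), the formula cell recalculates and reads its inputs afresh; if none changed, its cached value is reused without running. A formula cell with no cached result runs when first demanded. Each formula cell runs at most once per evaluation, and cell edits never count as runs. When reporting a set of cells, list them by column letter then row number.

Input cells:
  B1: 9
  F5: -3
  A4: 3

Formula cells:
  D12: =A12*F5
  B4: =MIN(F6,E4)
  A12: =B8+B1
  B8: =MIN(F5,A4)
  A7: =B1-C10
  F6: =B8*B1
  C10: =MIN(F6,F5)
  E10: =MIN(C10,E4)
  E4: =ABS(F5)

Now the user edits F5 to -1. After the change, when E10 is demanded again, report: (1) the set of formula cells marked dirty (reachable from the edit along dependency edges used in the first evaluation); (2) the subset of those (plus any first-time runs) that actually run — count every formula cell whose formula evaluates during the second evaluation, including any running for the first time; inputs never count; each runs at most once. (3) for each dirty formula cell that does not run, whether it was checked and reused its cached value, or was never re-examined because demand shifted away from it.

First demand of the output computes:
  B8 = MIN(-3, 3) = -3
  E4 = ABS(-3) = 3
  F6 = -3 * 9 = -27
  C10 = MIN(-27, -3) = -27
  E10 = MIN(-27, 3) = -27

After the edit, cleaning proceeds:
  B8: a read changed (F5 -3->-1) — executes, giving -1.
  E4: a read changed (F5 -3->-1) — executes, giving 1.
  F6: a read changed (B8 -3->-1) — executes, giving -9.
  C10: a read changed (F6 -27->-9; F5 -3->-1) — executes, giving -9.
  E10: a read changed (C10 -27->-9; E4 3->1) — executes, giving -9.

The edit dirties: B8, C10, E4, E10, F6.
5 formula cells run: B8, C10, E4, E10, F6.
No dirty formula cell escaped a run.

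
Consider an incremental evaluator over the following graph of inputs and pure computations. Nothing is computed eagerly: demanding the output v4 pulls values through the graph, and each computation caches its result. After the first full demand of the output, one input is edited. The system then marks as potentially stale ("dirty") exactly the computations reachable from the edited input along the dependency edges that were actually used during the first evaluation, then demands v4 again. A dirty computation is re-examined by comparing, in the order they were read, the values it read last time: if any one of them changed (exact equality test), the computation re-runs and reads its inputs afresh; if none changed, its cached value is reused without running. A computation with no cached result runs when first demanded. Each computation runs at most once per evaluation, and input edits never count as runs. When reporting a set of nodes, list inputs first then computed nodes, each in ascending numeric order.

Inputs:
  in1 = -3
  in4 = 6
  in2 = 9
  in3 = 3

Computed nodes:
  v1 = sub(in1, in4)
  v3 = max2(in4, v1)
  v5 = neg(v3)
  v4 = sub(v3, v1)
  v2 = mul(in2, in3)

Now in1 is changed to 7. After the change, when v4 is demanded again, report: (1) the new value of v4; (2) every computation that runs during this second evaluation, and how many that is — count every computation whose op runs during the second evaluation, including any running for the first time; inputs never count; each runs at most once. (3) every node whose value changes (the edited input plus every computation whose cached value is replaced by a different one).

Initial pass — values computed on the first demand:
  v1 = sub(-3, 6) = -9
  v3 = max2(6, -9) = 6
  v4 = sub(6, -9) = 15

Second demand — change propagation:
  v1: re-runs because in1 -3->7; new result 1.
  v3: re-runs because v1 -9->1; new result 6 (unchanged).
  v4: re-runs because v1 -9->1; new result 5.

v4 now evaluates to 5.
Run set: v1, v3, v4 (3 run).
Changed values: in1, v1, v4.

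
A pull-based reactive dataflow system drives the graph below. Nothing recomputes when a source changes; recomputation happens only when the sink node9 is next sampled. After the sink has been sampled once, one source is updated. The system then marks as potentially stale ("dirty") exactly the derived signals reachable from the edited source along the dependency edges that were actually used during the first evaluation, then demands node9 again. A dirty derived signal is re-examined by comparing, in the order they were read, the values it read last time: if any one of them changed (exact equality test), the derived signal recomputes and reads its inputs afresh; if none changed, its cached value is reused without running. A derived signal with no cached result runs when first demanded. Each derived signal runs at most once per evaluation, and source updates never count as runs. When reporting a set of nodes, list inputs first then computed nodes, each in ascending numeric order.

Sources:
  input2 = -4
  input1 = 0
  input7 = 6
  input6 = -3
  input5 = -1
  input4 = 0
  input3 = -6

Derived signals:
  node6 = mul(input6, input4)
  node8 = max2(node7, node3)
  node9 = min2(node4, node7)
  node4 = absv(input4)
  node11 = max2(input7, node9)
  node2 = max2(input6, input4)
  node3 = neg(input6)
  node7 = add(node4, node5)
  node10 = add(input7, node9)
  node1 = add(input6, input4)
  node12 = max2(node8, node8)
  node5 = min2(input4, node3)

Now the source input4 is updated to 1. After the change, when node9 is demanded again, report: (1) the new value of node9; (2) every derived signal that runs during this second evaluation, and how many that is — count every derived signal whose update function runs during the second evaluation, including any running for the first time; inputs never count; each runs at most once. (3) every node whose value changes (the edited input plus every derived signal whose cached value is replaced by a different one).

First evaluation (everything demanded from the output):
  node3 = neg(-3) = 3
  node4 = absv(0) = 0
  node5 = min2(0, 3) = 0
  node7 = add(0, 0) = 0
  node9 = min2(0, 0) = 0

Propagation after the edit:
  node4: runs — input4 0->1; result 1.
  node5: runs — input4 0->1; result 1.
  node7: runs — node4 0->1; node5 0->1; result 2.
  node9: runs — node4 0->1; node7 0->2; result 1.

New value of node9: 1.
Derived signals that run: node4, node5, node7, node9 — 4 in total.
Values that change: input4, node4, node5, node7, node9.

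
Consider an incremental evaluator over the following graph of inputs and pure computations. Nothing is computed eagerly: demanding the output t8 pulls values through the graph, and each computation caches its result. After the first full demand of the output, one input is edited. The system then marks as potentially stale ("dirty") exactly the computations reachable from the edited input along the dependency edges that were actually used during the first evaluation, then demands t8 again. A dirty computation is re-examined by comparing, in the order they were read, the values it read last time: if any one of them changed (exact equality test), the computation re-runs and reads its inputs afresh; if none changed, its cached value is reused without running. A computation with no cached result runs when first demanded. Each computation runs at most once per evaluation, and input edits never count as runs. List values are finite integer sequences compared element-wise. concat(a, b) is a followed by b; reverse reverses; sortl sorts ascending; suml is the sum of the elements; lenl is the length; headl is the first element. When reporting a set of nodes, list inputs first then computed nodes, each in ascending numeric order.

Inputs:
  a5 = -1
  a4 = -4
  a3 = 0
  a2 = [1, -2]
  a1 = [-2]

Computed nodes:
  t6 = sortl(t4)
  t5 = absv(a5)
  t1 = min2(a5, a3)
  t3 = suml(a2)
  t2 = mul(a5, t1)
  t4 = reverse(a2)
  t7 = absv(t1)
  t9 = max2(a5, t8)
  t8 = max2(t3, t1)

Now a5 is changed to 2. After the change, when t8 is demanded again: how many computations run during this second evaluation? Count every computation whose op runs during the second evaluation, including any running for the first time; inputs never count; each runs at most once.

Run set: t1, t8 (2 run).

Initial pass — values computed on the first demand:
  t1 = min2(-1, 0) = -1
  t3 = suml([1, -2]) = -1
  t8 = max2(-1, -1) = -1

Second demand — change propagation:
  t1: re-runs because a5 -1->2; new result 0.
  t8: re-runs because t1 -1->0; new result 0.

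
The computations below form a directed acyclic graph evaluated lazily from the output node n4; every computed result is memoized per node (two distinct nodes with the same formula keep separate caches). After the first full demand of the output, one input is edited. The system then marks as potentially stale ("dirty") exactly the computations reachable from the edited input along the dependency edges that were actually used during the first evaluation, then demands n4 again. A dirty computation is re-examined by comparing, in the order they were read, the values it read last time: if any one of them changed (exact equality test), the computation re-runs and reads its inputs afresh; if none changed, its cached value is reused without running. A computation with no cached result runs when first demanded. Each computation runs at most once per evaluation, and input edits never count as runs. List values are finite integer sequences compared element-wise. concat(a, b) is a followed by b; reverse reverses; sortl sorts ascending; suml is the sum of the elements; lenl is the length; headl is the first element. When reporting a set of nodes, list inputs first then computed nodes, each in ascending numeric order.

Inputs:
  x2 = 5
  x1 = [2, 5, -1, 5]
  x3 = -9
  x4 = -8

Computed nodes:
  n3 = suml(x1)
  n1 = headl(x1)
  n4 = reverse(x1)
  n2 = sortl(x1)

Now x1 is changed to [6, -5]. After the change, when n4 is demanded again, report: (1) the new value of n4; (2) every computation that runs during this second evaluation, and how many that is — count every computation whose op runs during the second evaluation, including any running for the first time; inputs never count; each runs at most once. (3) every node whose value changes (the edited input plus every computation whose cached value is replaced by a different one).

Demanding n4 again yields [-5, 6].
1 computations run: n4.
The nodes whose values change: x1, n4.

First demand of the output computes:
  n4 = reverse([2, 5, -1, 5]) = [5, -1, 5, 2]

After the edit, cleaning proceeds:
  n4: a read changed (x1 [2, 5, -1, 5]->[6, -5]) — executes, giving [-5, 6].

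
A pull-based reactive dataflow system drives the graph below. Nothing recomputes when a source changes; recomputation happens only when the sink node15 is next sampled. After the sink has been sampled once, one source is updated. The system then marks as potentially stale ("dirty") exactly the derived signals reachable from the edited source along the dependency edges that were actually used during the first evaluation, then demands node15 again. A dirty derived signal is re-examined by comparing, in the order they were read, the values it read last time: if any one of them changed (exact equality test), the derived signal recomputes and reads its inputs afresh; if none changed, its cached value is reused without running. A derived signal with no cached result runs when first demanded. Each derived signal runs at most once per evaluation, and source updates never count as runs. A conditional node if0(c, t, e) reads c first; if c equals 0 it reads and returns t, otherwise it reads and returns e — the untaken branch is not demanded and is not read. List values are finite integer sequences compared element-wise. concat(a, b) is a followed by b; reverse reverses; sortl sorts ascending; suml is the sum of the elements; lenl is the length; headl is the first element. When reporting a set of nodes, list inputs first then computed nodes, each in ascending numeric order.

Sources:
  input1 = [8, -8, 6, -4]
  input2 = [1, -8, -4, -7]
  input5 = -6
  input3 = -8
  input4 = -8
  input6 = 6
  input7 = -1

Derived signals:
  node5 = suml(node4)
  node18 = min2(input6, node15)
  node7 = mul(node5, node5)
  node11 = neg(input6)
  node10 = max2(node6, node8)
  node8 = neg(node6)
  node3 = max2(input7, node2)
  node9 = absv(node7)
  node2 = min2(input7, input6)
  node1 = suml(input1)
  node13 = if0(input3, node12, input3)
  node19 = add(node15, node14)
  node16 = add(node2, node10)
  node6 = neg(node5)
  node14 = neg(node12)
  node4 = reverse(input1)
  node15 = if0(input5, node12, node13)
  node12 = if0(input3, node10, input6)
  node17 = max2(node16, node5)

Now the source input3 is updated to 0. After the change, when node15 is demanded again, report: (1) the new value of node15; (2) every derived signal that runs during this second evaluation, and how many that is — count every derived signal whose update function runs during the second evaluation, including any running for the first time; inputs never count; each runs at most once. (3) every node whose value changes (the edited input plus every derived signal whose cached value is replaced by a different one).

First evaluation (everything demanded from the output):
  node13 = if0(input3=-8 -> else branch input3) = -8
  node15 = if0(input5=-6 -> else branch node13) = -8

Propagation after the edit:
  node4: demanded for the first time — runs, produces [-4, 6, -8, 8].
  node5: demanded for the first time — runs, produces 2.
  node6: demanded for the first time — runs, produces -2.
  node8: demanded for the first time — runs, produces 2.
  node10: demanded for the first time — runs, produces 2.
  node12: demanded for the first time — runs, produces 2.
  node13: runs — input3 -8->0; input3 -8->0; result 2.
  node15: runs — node13 -8->2; result 2.

Key observation: a condition flipped, so demand reaches new nodes — node4, node5, node6, node8, node10, node12 run for the first time.

New value of node15: 2.
Derived signals that run: node4, node5, node6, node8, node10, node12, node13, node15 — 8 in total.
Values that change: input3, node13, node15.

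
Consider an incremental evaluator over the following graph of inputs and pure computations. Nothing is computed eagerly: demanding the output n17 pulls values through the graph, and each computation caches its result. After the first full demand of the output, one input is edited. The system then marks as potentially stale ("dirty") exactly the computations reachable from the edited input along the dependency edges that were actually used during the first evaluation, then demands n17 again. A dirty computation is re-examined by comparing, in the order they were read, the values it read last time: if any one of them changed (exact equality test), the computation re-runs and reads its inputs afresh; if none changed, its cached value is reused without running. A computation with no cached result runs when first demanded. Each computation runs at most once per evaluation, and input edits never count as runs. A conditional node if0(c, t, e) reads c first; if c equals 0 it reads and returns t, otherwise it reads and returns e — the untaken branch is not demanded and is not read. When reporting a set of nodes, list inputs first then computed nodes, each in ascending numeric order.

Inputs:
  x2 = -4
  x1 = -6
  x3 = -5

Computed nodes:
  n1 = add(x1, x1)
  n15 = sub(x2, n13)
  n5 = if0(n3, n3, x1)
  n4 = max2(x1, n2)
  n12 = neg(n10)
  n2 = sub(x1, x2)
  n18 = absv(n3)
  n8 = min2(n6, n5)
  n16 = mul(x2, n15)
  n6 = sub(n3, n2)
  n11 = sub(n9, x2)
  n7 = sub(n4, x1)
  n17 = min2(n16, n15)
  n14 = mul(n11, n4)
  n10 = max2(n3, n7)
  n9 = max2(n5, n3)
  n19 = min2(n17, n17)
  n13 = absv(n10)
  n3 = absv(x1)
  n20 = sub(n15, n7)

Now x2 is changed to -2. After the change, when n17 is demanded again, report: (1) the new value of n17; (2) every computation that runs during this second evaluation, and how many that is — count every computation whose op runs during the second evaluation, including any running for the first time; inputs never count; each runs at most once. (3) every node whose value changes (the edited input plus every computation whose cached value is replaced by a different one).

Initial pass — values computed on the first demand:
  n2 = sub(-6, -4) = -2
  n3 = absv(-6) = 6
  n4 = max2(-6, -2) = -2
  n7 = sub(-2, -6) = 4
  n10 = max2(6, 4) = 6
  n13 = absv(6) = 6
  n15 = sub(-4, 6) = -10
  n16 = mul(-4, -10) = 40
  n17 = min2(40, -10) = -10

Second demand — change propagation:
  n2: re-runs because x2 -4->-2; new result -4.
  n4: re-runs because n2 -2->-4; new result -4.
  n7: re-runs because n4 -2->-4; new result 2.
  n10: re-runs because n7 4->2; new result 6 (unchanged).
  n13: re-examined; everything it read last time is the same (n10 unchanged) — cache 6 kept, no run.
  n15: re-runs because x2 -4->-2; new result -8.
  n16: re-runs because x2 -4->-2; n15 -10->-8; new result 16.
  n17: re-runs because n16 40->16; n15 -10->-8; new result -8.

The important point: at n13 every value read last time is unchanged, so the dirty flag clears without a run.

n17 now evaluates to -8.
Run set: n2, n4, n7, n10, n15, n16, n17 (7 run).
Changed values: x2, n2, n4, n7, n15, n16, n17.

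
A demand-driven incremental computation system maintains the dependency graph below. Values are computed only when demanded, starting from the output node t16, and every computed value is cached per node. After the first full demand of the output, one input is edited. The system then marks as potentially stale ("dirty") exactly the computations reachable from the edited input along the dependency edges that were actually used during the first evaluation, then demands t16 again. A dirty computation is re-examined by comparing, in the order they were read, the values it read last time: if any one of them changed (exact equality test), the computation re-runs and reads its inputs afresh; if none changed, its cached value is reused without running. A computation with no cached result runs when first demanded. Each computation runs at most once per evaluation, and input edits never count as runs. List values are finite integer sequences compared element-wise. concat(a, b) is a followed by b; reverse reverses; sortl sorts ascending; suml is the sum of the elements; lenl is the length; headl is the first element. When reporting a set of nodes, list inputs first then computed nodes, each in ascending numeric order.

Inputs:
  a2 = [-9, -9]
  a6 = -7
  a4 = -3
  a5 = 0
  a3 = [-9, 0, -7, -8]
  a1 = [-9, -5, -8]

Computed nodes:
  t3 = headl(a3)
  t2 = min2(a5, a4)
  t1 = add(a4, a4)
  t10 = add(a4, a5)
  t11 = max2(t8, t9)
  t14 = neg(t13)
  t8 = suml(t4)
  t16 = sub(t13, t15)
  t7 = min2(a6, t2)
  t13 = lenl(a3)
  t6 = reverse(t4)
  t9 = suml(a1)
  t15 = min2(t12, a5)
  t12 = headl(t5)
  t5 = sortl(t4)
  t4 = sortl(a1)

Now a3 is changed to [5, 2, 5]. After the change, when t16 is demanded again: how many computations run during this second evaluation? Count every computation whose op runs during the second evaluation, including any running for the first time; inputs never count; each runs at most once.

Computations that run: t13, t16 — 2 in total.

First evaluation (everything demanded from the output):
  t4 = sortl([-9, -5, -8]) = [-9, -8, -5]
  t5 = sortl([-9, -8, -5]) = [-9, -8, -5]
  t12 = headl([-9, -8, -5]) = -9
  t13 = lenl([-9, 0, -7, -8]) = 4
  t15 = min2(-9, 0) = -9
  t16 = sub(4, -9) = 13

Propagation after the edit:
  t13: runs — a3 [-9, 0, -7, -8]->[5, 2, 5]; result 3.
  t16: runs — t13 4->3; result 12.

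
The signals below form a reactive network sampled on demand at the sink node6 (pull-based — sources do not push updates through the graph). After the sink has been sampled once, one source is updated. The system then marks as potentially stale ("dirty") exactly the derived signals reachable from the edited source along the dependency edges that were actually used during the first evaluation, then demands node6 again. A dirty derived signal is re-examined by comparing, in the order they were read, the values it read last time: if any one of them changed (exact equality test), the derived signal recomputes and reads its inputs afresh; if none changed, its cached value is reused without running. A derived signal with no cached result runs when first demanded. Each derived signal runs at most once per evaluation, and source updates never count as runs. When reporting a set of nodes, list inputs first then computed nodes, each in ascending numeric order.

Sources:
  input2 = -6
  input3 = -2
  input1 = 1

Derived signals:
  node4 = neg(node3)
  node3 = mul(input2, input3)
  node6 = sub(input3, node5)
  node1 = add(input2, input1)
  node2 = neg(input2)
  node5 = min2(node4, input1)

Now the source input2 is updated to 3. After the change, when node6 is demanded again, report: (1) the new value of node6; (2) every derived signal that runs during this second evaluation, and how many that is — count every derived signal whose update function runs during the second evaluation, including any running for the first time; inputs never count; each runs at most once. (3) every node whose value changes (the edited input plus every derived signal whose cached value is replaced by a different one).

Initial pass — values computed on the first demand:
  node3 = mul(-6, -2) = 12
  node4 = neg(12) = -12
  node5 = min2(-12, 1) = -12
  node6 = sub(-2, -12) = 10

Second demand — change propagation:
  node3: re-runs because input2 -6->3; new result -6.
  node4: re-runs because node3 12->-6; new result 6.
  node5: re-runs because node4 -12->6; new result 1.
  node6: re-runs because node5 -12->1; new result -3.

node6 now evaluates to -3.
Run set: node3, node4, node5, node6 (4 run).
Changed values: input2, node3, node4, node5, node6.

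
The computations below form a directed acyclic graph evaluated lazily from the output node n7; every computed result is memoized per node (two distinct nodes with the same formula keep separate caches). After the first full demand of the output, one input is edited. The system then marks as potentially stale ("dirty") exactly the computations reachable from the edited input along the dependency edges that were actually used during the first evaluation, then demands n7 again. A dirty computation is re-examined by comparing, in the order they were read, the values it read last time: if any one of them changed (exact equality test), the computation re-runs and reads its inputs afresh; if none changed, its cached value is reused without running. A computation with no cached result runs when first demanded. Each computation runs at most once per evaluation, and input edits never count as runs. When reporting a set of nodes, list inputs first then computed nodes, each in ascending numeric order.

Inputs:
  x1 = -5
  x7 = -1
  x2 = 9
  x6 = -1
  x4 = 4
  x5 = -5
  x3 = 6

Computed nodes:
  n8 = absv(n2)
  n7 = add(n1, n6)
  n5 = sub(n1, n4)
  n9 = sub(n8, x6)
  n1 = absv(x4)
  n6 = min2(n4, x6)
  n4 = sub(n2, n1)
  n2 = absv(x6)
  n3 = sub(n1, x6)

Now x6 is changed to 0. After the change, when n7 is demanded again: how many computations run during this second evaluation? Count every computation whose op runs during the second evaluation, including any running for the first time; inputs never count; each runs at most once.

4 computations run: n2, n4, n6, n7.

First demand of the output computes:
  n1 = absv(4) = 4
  n2 = absv(-1) = 1
  n4 = sub(1, 4) = -3
  n6 = min2(-3, -1) = -3
  n7 = add(4, -3) = 1

After the edit, cleaning proceeds:
  n2: a read changed (x6 -1->0) — executes, giving 0.
  n4: a read changed (n2 1->0) — executes, giving -4.
  n6: a read changed (n4 -3->-4; x6 -1->0) — executes, giving -4.
  n7: a read changed (n6 -3->-4) — executes, giving 0.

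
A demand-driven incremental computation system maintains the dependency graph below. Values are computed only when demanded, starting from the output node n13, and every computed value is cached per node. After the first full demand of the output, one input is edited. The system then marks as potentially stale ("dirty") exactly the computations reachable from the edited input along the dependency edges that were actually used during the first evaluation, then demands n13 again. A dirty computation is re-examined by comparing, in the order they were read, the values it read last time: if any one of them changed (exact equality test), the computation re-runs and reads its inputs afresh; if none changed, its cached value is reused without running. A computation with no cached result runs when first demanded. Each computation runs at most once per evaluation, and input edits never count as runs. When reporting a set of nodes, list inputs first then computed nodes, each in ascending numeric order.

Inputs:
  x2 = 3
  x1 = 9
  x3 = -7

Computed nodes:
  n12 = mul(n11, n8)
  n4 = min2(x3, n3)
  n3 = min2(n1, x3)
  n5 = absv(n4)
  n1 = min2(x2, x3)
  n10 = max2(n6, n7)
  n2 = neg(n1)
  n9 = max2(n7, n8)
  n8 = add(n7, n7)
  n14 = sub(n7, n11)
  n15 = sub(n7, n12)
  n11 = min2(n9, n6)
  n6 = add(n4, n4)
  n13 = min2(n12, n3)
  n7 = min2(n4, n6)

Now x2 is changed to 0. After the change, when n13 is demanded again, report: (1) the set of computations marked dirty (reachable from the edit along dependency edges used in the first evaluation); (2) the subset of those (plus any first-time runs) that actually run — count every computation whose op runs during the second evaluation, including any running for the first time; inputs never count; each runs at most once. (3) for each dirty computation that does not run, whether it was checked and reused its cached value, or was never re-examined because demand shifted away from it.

First evaluation (everything demanded from the output):
  n1 = min2(3, -7) = -7
  n3 = min2(-7, -7) = -7
  n4 = min2(-7, -7) = -7
  n6 = add(-7, -7) = -14
  n7 = min2(-7, -14) = -14
  n8 = add(-14, -14) = -28
  n9 = max2(-14, -28) = -14
  n11 = min2(-14, -14) = -14
  n12 = mul(-14, -28) = 392
  n13 = min2(392, -7) = -7

Propagation after the edit:
  n1: runs — x2 3->0; result -7 (same value as before).
  n3: checked — values it read are unchanged (n1 unchanged, x3 unchanged); reused cached -7 without running.
  n4: checked — values it read are unchanged (x3 unchanged, n3 unchanged); reused cached -7 without running.
  n6: checked — values it read are unchanged (n4 unchanged, n4 unchanged); reused cached -14 without running.
  n7: checked — values it read are unchanged (n4 unchanged, n6 unchanged); reused cached -14 without running.
  n8: checked — values it read are unchanged (n7 unchanged, n7 unchanged); reused cached -28 without running.
  n9: checked — values it read are unchanged (n7 unchanged, n8 unchanged); reused cached -14 without running.
  n11: checked — values it read are unchanged (n9 unchanged, n6 unchanged); reused cached -14 without running.
  n12: checked — values it read are unchanged (n11 unchanged, n8 unchanged); reused cached 392 without running.
  n13: checked — values it read are unchanged (n12 unchanged, n3 unchanged); reused cached -7 without running.

Key observation: the change is absorbed at n1 — it re-runs but produces the same value, and the output's value is unchanged.

Marked dirty: n1, n3, n4, n6, n7, n8, n9, n11, n12, n13.
Computations that run: n1 — 1 in total.
Checked but reused from cache: n3, n4, n6, n7, n8, n9, n11, n12, n13.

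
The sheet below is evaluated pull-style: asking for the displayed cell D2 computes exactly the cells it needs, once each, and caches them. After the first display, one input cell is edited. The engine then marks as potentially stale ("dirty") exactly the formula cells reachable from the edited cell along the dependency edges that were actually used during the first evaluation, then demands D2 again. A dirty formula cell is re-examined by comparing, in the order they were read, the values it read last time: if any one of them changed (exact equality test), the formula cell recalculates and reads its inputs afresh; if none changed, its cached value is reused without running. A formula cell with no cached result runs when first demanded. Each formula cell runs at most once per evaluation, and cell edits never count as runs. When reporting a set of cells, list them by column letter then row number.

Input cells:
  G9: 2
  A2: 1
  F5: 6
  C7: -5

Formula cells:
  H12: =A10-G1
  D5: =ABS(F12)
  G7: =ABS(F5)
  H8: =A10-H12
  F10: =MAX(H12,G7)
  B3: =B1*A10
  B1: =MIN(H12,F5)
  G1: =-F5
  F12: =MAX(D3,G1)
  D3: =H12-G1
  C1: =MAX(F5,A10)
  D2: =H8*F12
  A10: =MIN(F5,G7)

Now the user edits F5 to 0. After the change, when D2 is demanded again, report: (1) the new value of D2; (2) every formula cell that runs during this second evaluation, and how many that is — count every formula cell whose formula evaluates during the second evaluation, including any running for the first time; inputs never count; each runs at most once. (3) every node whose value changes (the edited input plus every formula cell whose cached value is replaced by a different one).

Demanding D2 again yields 0.
8 formula cells run: A10, D2, D3, F12, G1, G7, H8, H12.
The nodes whose values change: A10, D2, D3, F5, F12, G1, G7, H8, H12.

First demand of the output computes:
  G1 = -(6) = -6
  G7 = ABS(6) = 6
  A10 = MIN(6, 6) = 6
  H12 = 6 - -6 = 12
  D3 = 12 - -6 = 18
  F12 = MAX(18, -6) = 18
  H8 = 6 - 12 = -6
  D2 = -6 * 18 = -108

After the edit, cleaning proceeds:
  G1: a read changed (F5 6->0) — executes, giving 0.
  G7: a read changed (F5 6->0) — executes, giving 0.
  A10: a read changed (F5 6->0; G7 6->0) — executes, giving 0.
  H12: a read changed (A10 6->0; G1 -6->0) — executes, giving 0.
  D3: a read changed (H12 12->0; G1 -6->0) — executes, giving 0.
  F12: a read changed (D3 18->0; G1 -6->0) — executes, giving 0.
  H8: a read changed (A10 6->0; H12 12->0) — executes, giving 0.
  D2: a read changed (H8 -6->0; F12 18->0) — executes, giving 0.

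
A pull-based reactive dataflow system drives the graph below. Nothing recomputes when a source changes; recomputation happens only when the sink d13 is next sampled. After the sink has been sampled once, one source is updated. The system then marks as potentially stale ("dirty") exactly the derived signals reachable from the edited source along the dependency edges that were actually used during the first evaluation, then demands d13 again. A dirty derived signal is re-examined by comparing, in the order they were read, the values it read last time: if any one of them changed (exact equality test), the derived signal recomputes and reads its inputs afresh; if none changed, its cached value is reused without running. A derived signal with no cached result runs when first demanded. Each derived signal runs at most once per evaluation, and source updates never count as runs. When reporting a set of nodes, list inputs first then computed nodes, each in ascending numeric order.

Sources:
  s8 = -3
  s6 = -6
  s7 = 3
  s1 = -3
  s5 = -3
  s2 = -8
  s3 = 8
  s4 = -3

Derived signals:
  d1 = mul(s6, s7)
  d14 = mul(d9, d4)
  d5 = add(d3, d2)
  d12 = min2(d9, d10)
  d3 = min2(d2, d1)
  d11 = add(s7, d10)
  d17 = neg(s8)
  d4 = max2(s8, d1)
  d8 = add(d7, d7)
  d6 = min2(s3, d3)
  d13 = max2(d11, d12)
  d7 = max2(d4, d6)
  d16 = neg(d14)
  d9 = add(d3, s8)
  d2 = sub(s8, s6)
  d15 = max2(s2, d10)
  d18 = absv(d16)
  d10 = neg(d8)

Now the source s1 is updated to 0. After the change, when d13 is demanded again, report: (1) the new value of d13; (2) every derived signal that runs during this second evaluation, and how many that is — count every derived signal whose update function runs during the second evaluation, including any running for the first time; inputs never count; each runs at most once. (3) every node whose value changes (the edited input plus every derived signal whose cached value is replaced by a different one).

New value of d13: 9.
Derived signals that run: none — 0 in total.
Values that change: s1.
Key observation: s1 is never demanded by the output, so the edit triggers no recomputation at all.

First evaluation (everything demanded from the output):
  d1 = mul(-6, 3) = -18
  d2 = sub(-3, -6) = 3
  d3 = min2(3, -18) = -18
  d4 = max2(-3, -18) = -3
  d6 = min2(8, -18) = -18
  d7 = max2(-3, -18) = -3
  d8 = add(-3, -3) = -6
  d9 = add(-18, -3) = -21
  d10 = neg(-6) = 6
  d11 = add(3, 6) = 9
  d12 = min2(-21, 6) = -21
  d13 = max2(9, -21) = 9

Propagation after the edit:
  s1 feeds no computation that the output demands — nothing is marked dirty and nothing runs.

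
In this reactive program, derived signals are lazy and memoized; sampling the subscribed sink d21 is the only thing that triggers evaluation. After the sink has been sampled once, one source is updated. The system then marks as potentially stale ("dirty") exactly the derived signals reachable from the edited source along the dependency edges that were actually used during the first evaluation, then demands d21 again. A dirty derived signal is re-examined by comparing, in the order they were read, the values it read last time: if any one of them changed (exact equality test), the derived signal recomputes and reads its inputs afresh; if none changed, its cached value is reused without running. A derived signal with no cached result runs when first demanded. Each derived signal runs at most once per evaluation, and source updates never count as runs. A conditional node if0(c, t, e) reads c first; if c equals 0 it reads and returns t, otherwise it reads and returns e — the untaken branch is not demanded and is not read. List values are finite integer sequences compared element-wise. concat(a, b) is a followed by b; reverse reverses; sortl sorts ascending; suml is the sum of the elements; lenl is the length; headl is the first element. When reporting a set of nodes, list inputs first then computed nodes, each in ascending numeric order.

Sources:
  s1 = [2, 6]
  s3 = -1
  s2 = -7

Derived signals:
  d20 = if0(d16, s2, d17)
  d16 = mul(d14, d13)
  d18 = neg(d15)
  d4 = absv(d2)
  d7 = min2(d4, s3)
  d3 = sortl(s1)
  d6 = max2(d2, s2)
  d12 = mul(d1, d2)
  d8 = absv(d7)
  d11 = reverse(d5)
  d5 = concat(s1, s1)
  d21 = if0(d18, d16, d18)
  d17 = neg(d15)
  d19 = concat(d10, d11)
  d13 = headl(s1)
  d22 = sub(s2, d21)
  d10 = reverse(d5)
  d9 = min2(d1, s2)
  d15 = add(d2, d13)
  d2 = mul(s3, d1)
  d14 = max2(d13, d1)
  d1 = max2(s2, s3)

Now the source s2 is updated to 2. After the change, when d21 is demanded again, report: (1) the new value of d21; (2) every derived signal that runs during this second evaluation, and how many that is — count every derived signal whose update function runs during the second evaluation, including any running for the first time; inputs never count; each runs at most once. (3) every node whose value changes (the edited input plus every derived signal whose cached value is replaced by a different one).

First demand of the output computes:
  d1 = max2(-7, -1) = -1
  d2 = mul(-1, -1) = 1
  d13 = headl([2, 6]) = 2
  d15 = add(1, 2) = 3
  d18 = neg(3) = -3
  d21 = if0(d18=-3 -> else branch d18) = -3

After the edit, cleaning proceeds:
  d1: a read changed (s2 -7->2) — executes, giving 2.
  d2: a read changed (d1 -1->2) — executes, giving -2.
  d14: had never run; runs now, result 2.
  d15: a read changed (d2 1->-2) — executes, giving 0.
  d16: had never run; runs now, result 4.
  d18: a read changed (d15 3->0) — executes, giving 0.
  d21: a read changed (d18 -3->0; d18 -3->0) — executes, giving 4.

Note the branch switch — d14, d16 had no cache and run now for the first time.

Demanding d21 again yields 4.
7 derived signals run: d1, d2, d14, d15, d16, d18, d21.
The nodes whose values change: s2, d1, d2, d15, d18, d21.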